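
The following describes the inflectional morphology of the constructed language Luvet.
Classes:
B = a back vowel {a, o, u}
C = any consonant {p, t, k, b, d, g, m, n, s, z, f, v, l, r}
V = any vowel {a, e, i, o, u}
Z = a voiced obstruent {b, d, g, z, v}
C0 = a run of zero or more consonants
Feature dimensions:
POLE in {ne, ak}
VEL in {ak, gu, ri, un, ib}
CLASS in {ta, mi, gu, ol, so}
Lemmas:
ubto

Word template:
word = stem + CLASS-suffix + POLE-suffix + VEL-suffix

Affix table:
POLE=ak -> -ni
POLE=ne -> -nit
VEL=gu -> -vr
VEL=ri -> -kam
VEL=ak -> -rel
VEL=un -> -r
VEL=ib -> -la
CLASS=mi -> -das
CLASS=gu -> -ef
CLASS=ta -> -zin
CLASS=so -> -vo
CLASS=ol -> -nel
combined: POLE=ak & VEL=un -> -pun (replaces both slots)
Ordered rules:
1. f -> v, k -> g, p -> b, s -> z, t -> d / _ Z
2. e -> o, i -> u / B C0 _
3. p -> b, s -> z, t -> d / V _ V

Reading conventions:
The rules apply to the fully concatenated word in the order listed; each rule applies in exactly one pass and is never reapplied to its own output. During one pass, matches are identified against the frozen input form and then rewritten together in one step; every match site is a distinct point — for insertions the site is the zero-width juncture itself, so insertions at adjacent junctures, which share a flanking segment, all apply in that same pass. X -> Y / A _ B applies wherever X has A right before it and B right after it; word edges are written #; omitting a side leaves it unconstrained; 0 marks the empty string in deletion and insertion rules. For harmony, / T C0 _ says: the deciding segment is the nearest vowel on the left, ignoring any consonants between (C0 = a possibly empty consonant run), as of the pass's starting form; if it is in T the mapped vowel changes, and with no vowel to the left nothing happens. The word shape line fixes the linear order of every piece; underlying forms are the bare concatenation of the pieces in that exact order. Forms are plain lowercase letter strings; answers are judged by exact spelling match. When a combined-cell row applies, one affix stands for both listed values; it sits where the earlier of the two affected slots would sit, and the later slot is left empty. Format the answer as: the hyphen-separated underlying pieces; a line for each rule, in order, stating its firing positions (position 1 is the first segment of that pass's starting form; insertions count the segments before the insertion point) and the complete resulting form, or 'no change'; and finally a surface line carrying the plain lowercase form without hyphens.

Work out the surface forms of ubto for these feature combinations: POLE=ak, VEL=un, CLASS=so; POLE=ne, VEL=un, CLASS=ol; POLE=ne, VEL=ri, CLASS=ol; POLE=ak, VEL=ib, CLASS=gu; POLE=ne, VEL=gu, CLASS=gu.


cell POLE=ak, VEL=un, CLASS=so:
underlying: ubto-vo-pun
1. f -> v, k -> g, p -> b, s -> z, t -> d / _ Z: no change
2. e -> o, i -> u / B C0 _: no change
3. p -> b, s -> z, t -> d / V _ V: fires at position(s) 7: ubtovobun
surface: ubtovobun

cell POLE=ne, VEL=un, CLASS=ol:
underlying: ubto-nel-nit-r
1. f -> v, k -> g, p -> b, s -> z, t -> d / _ Z: no change
2. e -> o, i -> u / B C0 _: fires at position(s) 6: ubtonolnitr
3. p -> b, s -> z, t -> d / V _ V: no change
surface: ubtonolnitr

cell POLE=ne, VEL=ri, CLASS=ol:
underlying: ubto-nel-nit-kam
1. f -> v, k -> g, p -> b, s -> z, t -> d / _ Z: no change
2. e -> o, i -> u / B C0 _: fires at position(s) 6: ubtonolnitkam
3. p -> b, s -> z, t -> d / V _ V: no change
surface: ubtonolnitkam

cell POLE=ak, VEL=ib, CLASS=gu:
underlying: ubto-ef-ni-la
1. f -> v, k -> g, p -> b, s -> z, t -> d / _ Z: no change
2. e -> o, i -> u / B C0 _: fires at position(s) 5: ubtoofnila
3. p -> b, s -> z, t -> d / V _ V: no change
surface: ubtoofnila

cell POLE=ne, VEL=gu, CLASS=gu:
underlying: ubto-ef-nit-vr
1. f -> v, k -> g, p -> b, s -> z, t -> d / _ Z: fires at position(s) 9: ubtoefnidvr
2. e -> o, i -> u / B C0 _: fires at position(s) 5: ubtoofnidvr
3. p -> b, s -> z, t -> d / V _ V: no change
surface: ubtoofnidvr


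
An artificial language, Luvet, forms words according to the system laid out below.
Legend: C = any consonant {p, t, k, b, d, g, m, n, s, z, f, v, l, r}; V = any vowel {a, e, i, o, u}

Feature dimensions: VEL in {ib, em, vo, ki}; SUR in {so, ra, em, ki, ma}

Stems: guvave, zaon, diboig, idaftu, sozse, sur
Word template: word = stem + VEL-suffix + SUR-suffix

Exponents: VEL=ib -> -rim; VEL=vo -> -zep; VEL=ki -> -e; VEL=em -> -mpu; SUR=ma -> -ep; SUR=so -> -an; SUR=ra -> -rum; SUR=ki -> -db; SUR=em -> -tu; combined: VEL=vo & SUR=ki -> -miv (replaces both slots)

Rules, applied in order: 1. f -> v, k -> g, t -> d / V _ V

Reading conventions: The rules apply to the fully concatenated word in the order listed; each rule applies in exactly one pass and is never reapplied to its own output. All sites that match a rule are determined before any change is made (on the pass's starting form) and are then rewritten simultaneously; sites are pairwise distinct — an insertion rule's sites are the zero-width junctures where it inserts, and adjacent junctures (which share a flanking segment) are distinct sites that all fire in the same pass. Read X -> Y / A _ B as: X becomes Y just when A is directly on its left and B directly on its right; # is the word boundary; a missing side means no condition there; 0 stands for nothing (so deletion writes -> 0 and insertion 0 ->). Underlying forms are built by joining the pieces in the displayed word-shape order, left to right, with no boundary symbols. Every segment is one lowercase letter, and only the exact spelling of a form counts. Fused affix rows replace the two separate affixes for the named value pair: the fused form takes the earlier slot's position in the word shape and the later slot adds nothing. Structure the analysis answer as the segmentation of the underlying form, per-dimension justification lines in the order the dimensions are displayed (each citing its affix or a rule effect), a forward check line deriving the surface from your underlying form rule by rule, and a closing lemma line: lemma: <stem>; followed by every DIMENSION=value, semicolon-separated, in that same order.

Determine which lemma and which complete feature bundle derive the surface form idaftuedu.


underlying: idaftu-e-tu
VEL=ki - signalled by the affix -e
SUR=em - signalled by the affix -tu
check: idaftuetu -> idaftuedu
lemma: idaftu; VEL=ki; SUR=em


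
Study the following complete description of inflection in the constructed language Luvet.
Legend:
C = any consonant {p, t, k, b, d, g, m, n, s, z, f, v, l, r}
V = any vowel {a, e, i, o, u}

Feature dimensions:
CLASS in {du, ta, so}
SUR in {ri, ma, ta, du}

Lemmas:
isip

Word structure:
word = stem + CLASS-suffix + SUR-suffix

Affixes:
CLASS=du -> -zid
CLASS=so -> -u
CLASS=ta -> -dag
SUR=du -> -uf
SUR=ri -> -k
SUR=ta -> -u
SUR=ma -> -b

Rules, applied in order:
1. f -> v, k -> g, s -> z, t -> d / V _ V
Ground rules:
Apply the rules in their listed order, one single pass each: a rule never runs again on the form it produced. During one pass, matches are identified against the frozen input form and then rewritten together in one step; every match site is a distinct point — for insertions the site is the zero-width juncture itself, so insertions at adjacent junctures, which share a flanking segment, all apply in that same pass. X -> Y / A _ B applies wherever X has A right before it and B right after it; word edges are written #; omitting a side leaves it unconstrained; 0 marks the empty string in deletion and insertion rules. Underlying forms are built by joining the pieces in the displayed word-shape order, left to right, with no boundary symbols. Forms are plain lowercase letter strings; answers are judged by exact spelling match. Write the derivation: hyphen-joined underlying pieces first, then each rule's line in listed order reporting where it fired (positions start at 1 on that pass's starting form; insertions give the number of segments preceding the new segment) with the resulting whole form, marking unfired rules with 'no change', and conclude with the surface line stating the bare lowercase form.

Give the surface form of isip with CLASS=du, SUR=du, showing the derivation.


underlying: isip-zid-uf
1. f -> v, k -> g, s -> z, t -> d / V _ V: fires at position(s) 2: izipziduf
surface: izipziduf


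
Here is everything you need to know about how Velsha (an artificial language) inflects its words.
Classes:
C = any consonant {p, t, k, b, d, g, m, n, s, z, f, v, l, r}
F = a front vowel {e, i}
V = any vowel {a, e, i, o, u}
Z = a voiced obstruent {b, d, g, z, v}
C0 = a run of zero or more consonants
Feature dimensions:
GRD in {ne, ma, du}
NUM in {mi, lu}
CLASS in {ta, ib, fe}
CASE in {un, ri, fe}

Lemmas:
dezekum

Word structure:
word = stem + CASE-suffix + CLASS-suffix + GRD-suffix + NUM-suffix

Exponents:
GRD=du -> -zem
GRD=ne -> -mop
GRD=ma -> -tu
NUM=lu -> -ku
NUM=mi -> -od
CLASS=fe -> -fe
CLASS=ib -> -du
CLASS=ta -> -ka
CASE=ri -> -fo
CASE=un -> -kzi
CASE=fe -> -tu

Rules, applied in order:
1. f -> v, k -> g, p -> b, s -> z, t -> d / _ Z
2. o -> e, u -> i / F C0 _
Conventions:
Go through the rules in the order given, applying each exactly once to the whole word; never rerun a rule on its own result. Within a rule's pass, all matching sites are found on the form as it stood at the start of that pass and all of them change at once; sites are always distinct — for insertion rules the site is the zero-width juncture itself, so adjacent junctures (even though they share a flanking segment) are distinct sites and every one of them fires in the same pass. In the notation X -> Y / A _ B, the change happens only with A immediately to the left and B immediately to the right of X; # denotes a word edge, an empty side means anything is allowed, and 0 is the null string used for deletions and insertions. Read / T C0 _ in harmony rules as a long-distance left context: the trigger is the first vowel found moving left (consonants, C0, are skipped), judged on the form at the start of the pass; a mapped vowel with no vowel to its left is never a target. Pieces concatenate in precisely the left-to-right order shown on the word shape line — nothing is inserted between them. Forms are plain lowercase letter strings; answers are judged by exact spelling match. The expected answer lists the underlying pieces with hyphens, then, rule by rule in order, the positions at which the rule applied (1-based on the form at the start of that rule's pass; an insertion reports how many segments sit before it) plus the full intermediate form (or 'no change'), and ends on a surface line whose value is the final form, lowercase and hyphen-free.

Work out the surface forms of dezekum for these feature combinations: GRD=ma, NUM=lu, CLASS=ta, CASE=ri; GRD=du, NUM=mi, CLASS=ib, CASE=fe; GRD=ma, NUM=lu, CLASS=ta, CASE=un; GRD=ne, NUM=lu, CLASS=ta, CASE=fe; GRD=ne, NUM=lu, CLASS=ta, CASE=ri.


cell GRD=ma, NUM=lu, CLASS=ta, CASE=ri:
underlying: dezekum-fo-ka-tu-ku
1. f -> v, k -> g, p -> b, s -> z, t -> d / _ Z: no change
2. o -> e, u -> i / F C0 _: fires at position(s) 6: dezekimfokatuku
surface: dezekimfokatuku

cell GRD=du, NUM=mi, CLASS=ib, CASE=fe:
underlying: dezekum-tu-du-zem-od
1. f -> v, k -> g, p -> b, s -> z, t -> d / _ Z: no change
2. o -> e, u -> i / F C0 _: fires at position(s) 6, 15: dezekimtuduzemed
surface: dezekimtuduzemed

cell GRD=ma, NUM=lu, CLASS=ta, CASE=un:
underlying: dezekum-kzi-ka-tu-ku
1. f -> v, k -> g, p -> b, s -> z, t -> d / _ Z: fires at position(s) 8: dezekumgzikatuku
2. o -> e, u -> i / F C0 _: fires at position(s) 6: dezekimgzikatuku
surface: dezekimgzikatuku

cell GRD=ne, NUM=lu, CLASS=ta, CASE=fe:
underlying: dezekum-tu-ka-mop-ku
1. f -> v, k -> g, p -> b, s -> z, t -> d / _ Z: no change
2. o -> e, u -> i / F C0 _: fires at position(s) 6: dezekimtukamopku
surface: dezekimtukamopku

cell GRD=ne, NUM=lu, CLASS=ta, CASE=ri:
underlying: dezekum-fo-ka-mop-ku
1. f -> v, k -> g, p -> b, s -> z, t -> d / _ Z: no change
2. o -> e, u -> i / F C0 _: fires at position(s) 6: dezekimfokamopku
surface: dezekimfokamopku


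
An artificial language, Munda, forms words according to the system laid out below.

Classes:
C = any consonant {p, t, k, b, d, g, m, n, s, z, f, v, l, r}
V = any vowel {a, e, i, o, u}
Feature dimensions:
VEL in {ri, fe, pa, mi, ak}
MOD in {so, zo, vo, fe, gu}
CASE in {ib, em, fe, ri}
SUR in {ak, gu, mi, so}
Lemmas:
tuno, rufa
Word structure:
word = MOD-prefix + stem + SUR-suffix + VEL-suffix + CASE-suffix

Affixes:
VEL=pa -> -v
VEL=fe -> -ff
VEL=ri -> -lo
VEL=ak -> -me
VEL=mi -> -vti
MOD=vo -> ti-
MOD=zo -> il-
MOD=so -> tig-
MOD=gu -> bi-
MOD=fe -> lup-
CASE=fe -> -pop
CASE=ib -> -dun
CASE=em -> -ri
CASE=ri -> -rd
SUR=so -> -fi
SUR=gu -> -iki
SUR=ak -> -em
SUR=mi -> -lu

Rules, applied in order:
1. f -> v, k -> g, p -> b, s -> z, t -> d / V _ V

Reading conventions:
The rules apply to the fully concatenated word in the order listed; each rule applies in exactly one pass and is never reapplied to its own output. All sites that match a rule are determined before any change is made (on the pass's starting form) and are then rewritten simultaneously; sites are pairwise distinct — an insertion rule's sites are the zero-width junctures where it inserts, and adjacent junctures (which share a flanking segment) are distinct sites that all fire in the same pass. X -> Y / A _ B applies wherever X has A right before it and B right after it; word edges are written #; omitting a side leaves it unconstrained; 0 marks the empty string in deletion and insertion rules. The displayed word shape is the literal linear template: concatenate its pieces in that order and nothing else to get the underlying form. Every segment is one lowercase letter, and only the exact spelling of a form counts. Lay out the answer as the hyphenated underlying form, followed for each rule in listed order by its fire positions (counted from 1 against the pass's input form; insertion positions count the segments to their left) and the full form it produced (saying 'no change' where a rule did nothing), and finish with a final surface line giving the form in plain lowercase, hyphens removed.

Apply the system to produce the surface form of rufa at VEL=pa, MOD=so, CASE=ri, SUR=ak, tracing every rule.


underlying: tig-rufa-em-v-rd
1. f -> v, k -> g, p -> b, s -> z, t -> d / V _ V: fires at position(s) 6: tigruvaemvrd
surface: tigruvaemvrd


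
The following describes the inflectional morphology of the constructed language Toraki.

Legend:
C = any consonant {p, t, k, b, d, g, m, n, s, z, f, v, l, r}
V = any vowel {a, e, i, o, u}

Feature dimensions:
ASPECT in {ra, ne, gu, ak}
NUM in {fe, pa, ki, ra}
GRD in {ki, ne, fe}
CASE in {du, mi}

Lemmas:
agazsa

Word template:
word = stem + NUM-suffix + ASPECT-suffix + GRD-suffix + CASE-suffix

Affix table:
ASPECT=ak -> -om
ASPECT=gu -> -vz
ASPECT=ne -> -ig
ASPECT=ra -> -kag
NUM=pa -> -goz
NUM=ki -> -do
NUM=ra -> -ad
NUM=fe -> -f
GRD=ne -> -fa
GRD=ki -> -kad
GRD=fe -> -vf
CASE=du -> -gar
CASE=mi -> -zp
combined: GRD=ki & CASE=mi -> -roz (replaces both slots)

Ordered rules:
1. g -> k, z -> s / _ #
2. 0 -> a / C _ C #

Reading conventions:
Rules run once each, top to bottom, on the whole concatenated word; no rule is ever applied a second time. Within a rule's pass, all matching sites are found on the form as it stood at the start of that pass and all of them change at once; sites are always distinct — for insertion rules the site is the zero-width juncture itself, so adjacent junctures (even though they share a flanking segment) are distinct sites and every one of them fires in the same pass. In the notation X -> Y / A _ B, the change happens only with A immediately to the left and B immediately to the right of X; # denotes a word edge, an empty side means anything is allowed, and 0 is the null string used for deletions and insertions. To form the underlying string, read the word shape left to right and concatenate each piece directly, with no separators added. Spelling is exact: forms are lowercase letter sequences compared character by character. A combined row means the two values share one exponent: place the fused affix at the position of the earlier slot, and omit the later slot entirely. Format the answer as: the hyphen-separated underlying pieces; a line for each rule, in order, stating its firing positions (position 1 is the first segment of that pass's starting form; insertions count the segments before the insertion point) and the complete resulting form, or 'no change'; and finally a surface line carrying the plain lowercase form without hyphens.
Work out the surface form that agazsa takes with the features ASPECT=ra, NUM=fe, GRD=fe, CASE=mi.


underlying: agazsa-f-kag-vf-zp
1. g -> k, z -> s / _ #: no change
2. 0 -> a / C _ C #: inserts after position(s) 13: agazsafkagvfzap
surface: agazsafkagvfzap


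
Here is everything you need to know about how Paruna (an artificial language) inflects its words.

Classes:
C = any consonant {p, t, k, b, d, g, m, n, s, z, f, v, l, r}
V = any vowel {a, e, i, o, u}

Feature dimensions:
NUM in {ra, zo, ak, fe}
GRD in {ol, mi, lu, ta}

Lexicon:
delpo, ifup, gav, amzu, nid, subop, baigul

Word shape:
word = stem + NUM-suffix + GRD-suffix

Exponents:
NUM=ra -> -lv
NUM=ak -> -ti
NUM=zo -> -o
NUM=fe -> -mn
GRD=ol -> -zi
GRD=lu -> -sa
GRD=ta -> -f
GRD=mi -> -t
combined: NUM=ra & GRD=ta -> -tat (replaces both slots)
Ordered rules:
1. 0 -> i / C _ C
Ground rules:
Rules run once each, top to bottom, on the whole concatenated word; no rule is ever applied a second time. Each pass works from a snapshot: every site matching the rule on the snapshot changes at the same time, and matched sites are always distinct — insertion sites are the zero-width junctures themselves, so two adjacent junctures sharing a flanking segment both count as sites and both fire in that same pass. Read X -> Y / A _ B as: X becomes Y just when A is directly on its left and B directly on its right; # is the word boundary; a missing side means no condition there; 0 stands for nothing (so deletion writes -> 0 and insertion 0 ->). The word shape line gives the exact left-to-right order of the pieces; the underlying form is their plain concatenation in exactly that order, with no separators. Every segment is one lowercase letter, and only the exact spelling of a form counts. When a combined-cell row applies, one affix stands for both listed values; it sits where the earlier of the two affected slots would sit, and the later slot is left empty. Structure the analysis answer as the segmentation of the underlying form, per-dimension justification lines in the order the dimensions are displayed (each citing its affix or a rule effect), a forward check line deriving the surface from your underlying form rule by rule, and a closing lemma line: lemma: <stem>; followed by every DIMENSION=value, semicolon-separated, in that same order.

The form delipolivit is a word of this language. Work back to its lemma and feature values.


underlying: delpo-lv-t
NUM=ra - signalled by the affix -lv
GRD=mi - signalled by the affix -t
check: delpolvt -> delipolivit
lemma: delpo; NUM=ra; GRD=mi


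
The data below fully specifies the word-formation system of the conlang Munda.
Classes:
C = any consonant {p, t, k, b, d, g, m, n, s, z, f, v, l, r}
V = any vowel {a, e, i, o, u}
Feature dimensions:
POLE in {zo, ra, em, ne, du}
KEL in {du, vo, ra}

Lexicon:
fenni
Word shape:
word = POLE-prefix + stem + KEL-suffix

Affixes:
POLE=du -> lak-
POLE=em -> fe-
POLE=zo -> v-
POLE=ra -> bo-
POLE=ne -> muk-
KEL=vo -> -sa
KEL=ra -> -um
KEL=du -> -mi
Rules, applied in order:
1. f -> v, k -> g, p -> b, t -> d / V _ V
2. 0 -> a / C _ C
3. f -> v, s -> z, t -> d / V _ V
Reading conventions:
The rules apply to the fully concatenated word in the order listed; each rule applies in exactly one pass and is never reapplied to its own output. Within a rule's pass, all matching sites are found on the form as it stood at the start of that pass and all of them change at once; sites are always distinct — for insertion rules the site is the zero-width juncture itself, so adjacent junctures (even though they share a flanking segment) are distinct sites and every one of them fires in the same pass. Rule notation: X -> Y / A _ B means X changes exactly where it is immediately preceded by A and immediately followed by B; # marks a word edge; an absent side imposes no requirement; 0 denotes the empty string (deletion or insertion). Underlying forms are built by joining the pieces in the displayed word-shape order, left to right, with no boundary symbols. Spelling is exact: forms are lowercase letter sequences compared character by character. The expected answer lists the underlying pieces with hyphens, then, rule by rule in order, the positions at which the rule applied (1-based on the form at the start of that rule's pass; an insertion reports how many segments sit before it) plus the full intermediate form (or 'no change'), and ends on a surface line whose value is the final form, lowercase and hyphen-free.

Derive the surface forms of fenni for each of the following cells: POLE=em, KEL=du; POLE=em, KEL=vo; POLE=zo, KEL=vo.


cell POLE=em, KEL=du:
underlying: fe-fenni-mi
1. f -> v, k -> g, p -> b, t -> d / V _ V: fires at position(s) 3: fevennimi
2. 0 -> a / C _ C: inserts after position(s) 5: fevenanimi
3. f -> v, s -> z, t -> d / V _ V: no change
surface: fevenanimi

cell POLE=em, KEL=vo:
underlying: fe-fenni-sa
1. f -> v, k -> g, p -> b, t -> d / V _ V: fires at position(s) 3: fevennisa
2. 0 -> a / C _ C: inserts after position(s) 5: fevenanisa
3. f -> v, s -> z, t -> d / V _ V: fires at position(s) 9: fevenaniza
surface: fevenaniza

cell POLE=zo, KEL=vo:
underlying: v-fenni-sa
1. f -> v, k -> g, p -> b, t -> d / V _ V: no change
2. 0 -> a / C _ C: inserts after position(s) 1, 4: vafenanisa
3. f -> v, s -> z, t -> d / V _ V: fires at position(s) 3, 9: vavenaniza
surface: vavenaniza


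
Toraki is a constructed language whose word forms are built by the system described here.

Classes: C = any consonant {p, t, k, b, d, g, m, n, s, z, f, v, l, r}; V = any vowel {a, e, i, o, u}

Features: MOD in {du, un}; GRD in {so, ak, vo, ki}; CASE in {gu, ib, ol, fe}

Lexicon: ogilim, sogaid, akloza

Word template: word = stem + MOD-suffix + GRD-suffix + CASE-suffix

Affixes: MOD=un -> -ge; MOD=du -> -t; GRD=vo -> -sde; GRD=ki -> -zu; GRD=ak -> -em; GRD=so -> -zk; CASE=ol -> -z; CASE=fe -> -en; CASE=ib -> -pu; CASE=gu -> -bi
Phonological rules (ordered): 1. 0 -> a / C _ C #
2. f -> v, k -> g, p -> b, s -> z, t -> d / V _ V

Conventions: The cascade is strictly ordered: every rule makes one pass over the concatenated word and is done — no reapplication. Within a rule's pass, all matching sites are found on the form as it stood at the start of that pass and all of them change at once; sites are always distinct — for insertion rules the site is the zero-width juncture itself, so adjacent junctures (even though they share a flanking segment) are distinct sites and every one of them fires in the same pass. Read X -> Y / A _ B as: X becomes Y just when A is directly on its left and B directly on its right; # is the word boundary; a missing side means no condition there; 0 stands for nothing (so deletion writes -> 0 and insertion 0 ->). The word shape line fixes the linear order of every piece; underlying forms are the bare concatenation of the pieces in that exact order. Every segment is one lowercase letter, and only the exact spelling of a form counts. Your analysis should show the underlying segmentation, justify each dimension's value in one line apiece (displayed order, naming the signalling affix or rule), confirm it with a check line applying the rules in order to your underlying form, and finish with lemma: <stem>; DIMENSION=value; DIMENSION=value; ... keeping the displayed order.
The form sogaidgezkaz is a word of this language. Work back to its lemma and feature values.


underlying: sogaid-ge-zk-z
MOD=un - signalled by the affix -ge
GRD=so - signalled by the affix -zk
CASE=ol - signalled by the affix -z
check: sogaidgezkz -> sogaidgezkaz -> sogaidgezkaz
lemma: sogaid; MOD=un; GRD=so; CASE=ol


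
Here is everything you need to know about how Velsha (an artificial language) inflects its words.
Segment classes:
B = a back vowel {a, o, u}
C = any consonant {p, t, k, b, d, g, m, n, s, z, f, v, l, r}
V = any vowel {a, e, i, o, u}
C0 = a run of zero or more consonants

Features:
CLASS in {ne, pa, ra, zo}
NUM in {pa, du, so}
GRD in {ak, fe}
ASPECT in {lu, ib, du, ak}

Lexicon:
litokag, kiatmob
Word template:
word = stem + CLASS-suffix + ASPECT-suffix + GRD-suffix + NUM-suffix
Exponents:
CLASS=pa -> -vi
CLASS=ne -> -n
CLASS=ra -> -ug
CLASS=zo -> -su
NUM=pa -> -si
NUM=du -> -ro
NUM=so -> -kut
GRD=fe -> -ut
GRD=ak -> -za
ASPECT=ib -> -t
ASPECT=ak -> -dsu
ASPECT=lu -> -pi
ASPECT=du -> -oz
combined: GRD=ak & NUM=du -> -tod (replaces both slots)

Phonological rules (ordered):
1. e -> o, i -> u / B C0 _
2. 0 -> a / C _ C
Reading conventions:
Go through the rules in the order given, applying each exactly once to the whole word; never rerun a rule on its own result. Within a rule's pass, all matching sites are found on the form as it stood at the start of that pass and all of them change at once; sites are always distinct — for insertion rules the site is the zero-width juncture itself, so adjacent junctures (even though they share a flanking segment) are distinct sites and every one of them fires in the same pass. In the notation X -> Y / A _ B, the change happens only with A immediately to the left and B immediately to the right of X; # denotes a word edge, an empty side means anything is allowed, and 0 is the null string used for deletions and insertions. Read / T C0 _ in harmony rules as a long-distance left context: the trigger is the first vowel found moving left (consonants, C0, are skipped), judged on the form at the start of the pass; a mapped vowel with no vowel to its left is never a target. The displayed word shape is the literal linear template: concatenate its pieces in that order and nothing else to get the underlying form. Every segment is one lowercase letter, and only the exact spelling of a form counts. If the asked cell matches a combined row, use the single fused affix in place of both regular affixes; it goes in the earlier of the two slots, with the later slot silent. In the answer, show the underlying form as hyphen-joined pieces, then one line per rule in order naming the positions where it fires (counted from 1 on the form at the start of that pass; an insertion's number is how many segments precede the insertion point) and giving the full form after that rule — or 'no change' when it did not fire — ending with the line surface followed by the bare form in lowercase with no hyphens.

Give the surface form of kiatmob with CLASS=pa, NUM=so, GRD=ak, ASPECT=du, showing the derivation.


underlying: kiatmob-vi-oz-za-kut
1. e -> o, i -> u / B C0 _: fires at position(s) 9: kiatmobvuozzakut
2. 0 -> a / C _ C: inserts after position(s) 4, 7, 11: kiatamobavuozazakut
surface: kiatamobavuozazakut


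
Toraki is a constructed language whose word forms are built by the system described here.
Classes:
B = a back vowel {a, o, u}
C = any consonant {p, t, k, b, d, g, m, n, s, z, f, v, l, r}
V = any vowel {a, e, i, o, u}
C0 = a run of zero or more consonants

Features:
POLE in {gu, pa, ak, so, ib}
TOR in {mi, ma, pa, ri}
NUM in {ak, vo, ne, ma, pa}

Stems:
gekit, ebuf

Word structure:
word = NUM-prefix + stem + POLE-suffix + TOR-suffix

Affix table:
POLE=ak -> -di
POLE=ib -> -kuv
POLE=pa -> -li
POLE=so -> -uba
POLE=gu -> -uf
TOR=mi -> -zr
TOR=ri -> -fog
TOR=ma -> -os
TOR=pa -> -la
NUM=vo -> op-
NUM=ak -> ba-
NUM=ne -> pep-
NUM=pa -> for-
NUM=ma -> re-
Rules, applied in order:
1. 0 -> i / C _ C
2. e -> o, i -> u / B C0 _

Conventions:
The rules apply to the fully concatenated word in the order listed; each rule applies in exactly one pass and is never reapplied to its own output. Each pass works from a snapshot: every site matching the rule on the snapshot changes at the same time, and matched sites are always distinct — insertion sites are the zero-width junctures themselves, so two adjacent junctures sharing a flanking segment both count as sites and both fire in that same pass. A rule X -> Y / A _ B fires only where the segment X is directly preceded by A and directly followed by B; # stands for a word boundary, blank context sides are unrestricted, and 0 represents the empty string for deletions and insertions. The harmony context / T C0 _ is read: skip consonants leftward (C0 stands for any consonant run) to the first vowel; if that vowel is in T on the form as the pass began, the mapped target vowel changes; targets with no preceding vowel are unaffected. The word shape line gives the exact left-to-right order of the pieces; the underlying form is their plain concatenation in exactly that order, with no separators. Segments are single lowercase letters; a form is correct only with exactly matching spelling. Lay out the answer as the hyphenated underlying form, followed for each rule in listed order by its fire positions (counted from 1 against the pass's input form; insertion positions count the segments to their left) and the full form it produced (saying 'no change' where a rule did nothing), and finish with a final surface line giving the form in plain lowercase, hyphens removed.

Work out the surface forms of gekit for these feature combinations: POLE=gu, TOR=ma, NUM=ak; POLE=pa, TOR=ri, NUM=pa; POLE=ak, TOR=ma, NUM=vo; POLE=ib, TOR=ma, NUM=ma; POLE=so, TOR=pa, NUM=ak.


cell POLE=gu, TOR=ma, NUM=ak:
underlying: ba-gekit-uf-os
1. 0 -> i / C _ C: no change
2. e -> o, i -> u / B C0 _: fires at position(s) 4: bagokitufos
surface: bagokitufos

cell POLE=pa, TOR=ri, NUM=pa:
underlying: for-gekit-li-fog
1. 0 -> i / C _ C: inserts after position(s) 3, 8: forigekitilifog
2. e -> o, i -> u / B C0 _: fires at position(s) 4: forugekitilifog
surface: forugekitilifog

cell POLE=ak, TOR=ma, NUM=vo:
underlying: op-gekit-di-os
1. 0 -> i / C _ C: inserts after position(s) 2, 7: opigekitidios
2. e -> o, i -> u / B C0 _: fires at position(s) 3: opugekitidios
surface: opugekitidios

cell POLE=ib, TOR=ma, NUM=ma:
underlying: re-gekit-kuv-os
1. 0 -> i / C _ C: inserts after position(s) 7: regekitikuvos
2. e -> o, i -> u / B C0 _: no change
surface: regekitikuvos

cell POLE=so, TOR=pa, NUM=ak:
underlying: ba-gekit-uba-la
1. 0 -> i / C _ C: no change
2. e -> o, i -> u / B C0 _: fires at position(s) 4: bagokitubala
surface: bagokitubala


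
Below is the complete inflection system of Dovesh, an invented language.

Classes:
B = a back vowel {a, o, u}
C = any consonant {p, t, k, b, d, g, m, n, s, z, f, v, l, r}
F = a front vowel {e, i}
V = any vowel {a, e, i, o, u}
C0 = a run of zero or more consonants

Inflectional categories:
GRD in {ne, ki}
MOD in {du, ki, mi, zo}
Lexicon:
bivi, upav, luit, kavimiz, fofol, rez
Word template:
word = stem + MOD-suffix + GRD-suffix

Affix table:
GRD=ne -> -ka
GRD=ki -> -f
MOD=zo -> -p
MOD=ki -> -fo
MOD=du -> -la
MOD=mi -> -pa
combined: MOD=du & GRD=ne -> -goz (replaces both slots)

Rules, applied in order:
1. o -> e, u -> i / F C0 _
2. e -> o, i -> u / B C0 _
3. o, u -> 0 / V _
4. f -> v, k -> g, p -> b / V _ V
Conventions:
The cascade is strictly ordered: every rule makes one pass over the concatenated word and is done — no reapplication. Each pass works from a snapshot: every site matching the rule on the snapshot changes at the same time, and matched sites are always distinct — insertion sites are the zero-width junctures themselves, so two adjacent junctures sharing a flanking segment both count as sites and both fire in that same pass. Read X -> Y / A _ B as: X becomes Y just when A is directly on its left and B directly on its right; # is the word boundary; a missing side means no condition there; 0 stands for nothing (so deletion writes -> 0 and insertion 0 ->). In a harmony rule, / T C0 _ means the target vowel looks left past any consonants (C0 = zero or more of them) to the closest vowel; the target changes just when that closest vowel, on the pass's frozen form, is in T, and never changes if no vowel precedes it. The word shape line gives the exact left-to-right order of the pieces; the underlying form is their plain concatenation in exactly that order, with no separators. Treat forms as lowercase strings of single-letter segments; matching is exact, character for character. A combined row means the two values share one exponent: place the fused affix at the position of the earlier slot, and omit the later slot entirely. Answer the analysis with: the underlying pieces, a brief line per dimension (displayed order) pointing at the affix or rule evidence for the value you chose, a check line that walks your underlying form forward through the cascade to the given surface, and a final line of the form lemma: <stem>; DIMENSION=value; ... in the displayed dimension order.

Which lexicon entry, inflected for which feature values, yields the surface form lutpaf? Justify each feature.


underlying: luit-pa-f
GRD=ki - signalled by the affix -f
MOD=mi - signalled by the affix -pa
check: luitpaf -> luitpaf -> luutpaf -> lutpaf -> lutpaf
lemma: luit; GRD=ki; MOD=mi


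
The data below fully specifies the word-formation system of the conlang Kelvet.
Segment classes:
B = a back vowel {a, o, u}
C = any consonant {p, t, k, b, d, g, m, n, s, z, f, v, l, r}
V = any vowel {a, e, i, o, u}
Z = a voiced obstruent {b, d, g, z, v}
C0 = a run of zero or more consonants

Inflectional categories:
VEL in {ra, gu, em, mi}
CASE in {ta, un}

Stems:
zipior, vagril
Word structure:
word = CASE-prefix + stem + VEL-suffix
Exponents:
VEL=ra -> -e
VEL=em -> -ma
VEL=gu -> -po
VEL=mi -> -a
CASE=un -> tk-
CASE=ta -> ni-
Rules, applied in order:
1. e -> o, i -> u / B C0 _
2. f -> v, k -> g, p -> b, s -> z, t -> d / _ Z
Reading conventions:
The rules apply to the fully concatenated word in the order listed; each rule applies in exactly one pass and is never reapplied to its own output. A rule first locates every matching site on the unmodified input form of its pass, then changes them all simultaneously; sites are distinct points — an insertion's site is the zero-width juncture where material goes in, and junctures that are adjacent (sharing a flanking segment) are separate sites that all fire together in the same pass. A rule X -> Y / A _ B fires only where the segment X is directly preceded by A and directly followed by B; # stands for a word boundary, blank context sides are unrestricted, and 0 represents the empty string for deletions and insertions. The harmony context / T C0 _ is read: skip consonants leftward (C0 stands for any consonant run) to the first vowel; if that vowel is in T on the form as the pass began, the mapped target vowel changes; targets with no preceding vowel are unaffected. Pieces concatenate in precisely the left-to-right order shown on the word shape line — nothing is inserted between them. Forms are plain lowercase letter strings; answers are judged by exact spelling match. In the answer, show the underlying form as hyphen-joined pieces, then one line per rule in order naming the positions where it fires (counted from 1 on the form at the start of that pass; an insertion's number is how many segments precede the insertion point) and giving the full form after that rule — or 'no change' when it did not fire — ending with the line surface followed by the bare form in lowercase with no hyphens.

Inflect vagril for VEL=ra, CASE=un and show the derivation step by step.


underlying: tk-vagril-e
1. e -> o, i -> u / B C0 _: fires at position(s) 7: tkvagrule
2. f -> v, k -> g, p -> b, s -> z, t -> d / _ Z: fires at position(s) 2: tgvagrule
surface: tgvagrule


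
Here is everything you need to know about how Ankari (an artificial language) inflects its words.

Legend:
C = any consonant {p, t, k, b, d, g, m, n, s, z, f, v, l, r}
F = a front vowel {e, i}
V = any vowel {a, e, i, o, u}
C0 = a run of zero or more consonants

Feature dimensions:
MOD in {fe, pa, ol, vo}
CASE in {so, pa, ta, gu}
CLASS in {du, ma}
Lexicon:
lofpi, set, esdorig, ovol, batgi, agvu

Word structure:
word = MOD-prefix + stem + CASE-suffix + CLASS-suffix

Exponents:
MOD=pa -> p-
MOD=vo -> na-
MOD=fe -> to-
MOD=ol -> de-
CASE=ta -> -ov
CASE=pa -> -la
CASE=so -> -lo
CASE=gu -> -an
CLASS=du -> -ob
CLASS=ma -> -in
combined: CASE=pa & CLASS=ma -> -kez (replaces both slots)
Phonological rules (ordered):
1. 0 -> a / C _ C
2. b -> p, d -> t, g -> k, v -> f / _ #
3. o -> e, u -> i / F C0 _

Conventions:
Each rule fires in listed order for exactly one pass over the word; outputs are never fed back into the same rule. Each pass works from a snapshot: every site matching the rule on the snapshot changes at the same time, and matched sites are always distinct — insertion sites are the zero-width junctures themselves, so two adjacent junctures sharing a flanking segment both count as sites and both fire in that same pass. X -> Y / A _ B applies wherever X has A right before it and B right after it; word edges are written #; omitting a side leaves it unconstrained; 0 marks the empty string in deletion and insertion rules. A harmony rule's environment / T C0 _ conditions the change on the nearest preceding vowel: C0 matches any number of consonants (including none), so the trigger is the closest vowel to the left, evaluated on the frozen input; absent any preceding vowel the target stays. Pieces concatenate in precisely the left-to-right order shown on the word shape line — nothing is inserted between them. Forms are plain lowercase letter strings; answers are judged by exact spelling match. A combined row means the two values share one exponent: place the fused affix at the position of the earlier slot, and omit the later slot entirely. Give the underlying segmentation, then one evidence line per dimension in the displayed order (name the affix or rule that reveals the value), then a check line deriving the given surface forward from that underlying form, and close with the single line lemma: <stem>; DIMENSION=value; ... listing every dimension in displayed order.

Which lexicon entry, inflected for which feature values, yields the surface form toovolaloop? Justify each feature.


underlying: to-ovol-lo-ob
MOD=fe - signalled by the affix to-
CASE=so - signalled by the affix -lo
CLASS=du - signalled by the affix -ob
check: toovolloob -> toovolaloob -> toovolaloop -> toovolaloop
lemma: ovol; MOD=fe; CASE=so; CLASS=du


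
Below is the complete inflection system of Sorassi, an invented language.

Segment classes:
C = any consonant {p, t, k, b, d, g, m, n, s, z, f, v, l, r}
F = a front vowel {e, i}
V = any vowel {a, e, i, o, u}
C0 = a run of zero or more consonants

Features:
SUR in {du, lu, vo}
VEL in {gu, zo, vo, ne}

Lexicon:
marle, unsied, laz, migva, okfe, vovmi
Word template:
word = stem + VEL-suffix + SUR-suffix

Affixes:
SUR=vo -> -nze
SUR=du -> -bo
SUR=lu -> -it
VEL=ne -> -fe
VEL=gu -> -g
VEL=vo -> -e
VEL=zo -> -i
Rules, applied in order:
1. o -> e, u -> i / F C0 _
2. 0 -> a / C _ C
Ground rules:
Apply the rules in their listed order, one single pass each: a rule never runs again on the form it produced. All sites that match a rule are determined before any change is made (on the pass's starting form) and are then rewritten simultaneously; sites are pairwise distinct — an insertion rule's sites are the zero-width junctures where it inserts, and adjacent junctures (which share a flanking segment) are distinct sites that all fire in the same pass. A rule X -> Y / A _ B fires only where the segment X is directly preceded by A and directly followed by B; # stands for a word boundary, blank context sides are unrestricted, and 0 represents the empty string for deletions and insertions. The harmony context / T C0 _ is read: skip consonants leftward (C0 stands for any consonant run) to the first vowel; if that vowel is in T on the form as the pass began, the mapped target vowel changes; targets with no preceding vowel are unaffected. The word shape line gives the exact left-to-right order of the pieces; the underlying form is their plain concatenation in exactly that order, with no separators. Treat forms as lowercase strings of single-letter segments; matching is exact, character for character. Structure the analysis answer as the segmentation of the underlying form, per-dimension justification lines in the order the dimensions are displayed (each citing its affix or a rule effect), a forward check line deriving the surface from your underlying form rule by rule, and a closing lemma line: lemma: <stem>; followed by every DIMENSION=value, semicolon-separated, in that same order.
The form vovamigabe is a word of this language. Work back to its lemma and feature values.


underlying: vovmi-g-bo
SUR=du - signalled by the affix -bo
VEL=gu - signalled by the affix -g
check: vovmigbo -> vovmigbe -> vovamigabe
lemma: vovmi; SUR=du; VEL=gu
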